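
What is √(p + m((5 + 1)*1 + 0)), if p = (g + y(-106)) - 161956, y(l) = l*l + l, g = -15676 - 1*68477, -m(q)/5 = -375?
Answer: 4*I*√14569 ≈ 482.81*I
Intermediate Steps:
m(q) = 1875 (m(q) = -5*(-375) = 1875)
g = -84153 (g = -15676 - 68477 = -84153)
y(l) = l + l² (y(l) = l² + l = l + l²)
p = -234979 (p = (-84153 - 106*(1 - 106)) - 161956 = (-84153 - 106*(-105)) - 161956 = (-84153 + 11130) - 161956 = -73023 - 161956 = -234979)
√(p + m((5 + 1)*1 + 0)) = √(-234979 + 1875) = √(-233104) = 4*I*√14569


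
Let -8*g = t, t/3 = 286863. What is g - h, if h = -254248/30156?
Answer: -6487471975/60312 ≈ -1.0757e+5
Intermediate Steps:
t = 860589 (t = 3*286863 = 860589)
h = -63562/7539 (h = -254248*1/30156 = -63562/7539 ≈ -8.4311)
g = -860589/8 (g = -⅛*860589 = -860589/8 ≈ -1.0757e+5)
g - h = -860589/8 - 1*(-63562/7539) = -860589/8 + 63562/7539 = -6487471975/60312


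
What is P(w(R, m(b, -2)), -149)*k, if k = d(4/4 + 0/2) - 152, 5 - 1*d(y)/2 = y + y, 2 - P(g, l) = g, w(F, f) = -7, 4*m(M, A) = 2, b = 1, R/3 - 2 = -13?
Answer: -1314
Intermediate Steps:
R = -33 (R = 6 + 3*(-13) = 6 - 39 = -33)
m(M, A) = ½ (m(M, A) = (¼)*2 = ½)
P(g, l) = 2 - g
d(y) = 10 - 4*y (d(y) = 10 - 2*(y + y) = 10 - 4*y)
k = -146 (k = (10 - 4*(4/4 + 0/2)) - 152 = (10 - 4*(4*(¼) + 0*(½))) - 152 = (10 - 4*(1 + 0)) - 152 = (10 - 4*1) - 152 = (10 - 4) - 152 = 6 - 152 = -146)
P(w(R, m(b, -2)), -149)*k = (2 - 1*(-7))*(-146) = (2 + 7)*(-146) = 9*(-146) = -1314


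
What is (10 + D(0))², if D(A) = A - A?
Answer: 100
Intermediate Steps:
D(A) = 0
(10 + D(0))² = (10 + 0)² = 10² = 100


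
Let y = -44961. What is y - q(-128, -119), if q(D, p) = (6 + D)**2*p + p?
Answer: 1726354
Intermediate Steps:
q(D, p) = p + p*(6 + D)**2 (q(D, p) = p*(6 + D)**2 + p = p + p*(6 + D)**2)
y - q(-128, -119) = -44961 - (-119)*(1 + (6 - 128)**2) = -44961 - (-119)*(1 + (-122)**2) = -44961 - (-119)*(1 + 14884) = -44961 - (-119)*14885 = -44961 - 1*(-1771315) = -44961 + 1771315 = 1726354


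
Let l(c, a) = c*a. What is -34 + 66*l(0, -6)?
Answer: -34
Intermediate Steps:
l(c, a) = a*c
-34 + 66*l(0, -6) = -34 + 66*(-6*0) = -34 + 66*0 = -34 + 0 = -34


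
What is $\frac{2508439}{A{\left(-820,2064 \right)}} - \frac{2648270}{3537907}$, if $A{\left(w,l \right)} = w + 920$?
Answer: $\frac{8874359070173}{353790700} \approx 25084.0$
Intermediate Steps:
$A{\left(w,l \right)} = 920 + w$
$\frac{2508439}{A{\left(-820,2064 \right)}} - \frac{2648270}{3537907} = \frac{2508439}{920 - 820} - \frac{2648270}{3537907} = \frac{2508439}{100} - \frac{2648270}{3537907} = \frac{8874359070173}{353790700}$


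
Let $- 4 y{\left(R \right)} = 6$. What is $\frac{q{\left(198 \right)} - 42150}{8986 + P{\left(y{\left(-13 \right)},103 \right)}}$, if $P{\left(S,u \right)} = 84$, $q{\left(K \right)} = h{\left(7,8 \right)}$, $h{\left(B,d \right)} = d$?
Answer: $- \frac{21071}{4535} \approx -4.6463$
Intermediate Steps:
$q{\left(K \right)} = 8$
$y{\left(R \right)} = - \frac{3}{2}$ ($y{\left(R \right)} = \left(- \frac{1}{4}\right) 6 = - \frac{3}{2}$)
$\frac{q{\left(198 \right)} - 42150}{8986 + P{\left(y{\left(-13 \right)},103 \right)}} = \frac{8 - 42150}{8986 + 84} = - \frac{42142}{9070} = \left(-42142\right) \frac{1}{9070} = - \frac{21071}{4535}$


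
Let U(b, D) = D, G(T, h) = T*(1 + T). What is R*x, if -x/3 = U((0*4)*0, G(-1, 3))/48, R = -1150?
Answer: 0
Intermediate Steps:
x = 0 (x = -3*(-(1 - 1))/48 = -3*(-1*0)/48 = -0/48 = -3*0 = 0)
R*x = -1150*0 = 0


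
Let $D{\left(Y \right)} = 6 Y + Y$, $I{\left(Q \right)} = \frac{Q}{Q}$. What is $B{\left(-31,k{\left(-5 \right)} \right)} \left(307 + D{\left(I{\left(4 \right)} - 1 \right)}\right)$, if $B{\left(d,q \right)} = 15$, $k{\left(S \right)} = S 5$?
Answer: $4605$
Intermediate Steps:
$k{\left(S \right)} = 5 S$
$I{\left(Q \right)} = 1$
$D{\left(Y \right)} = 7 Y$
$B{\left(-31,k{\left(-5 \right)} \right)} \left(307 + D{\left(I{\left(4 \right)} - 1 \right)}\right) = 15 \left(307 + 7 \left(1 - 1\right)\right) = 15 \left(307 + 7 \cdot 0\right) = 15 \left(307 + 0\right) = 15 \cdot 307 = 4605$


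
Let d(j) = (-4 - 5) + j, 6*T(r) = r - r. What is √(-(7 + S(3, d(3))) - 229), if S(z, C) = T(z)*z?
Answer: 2*I*√59 ≈ 15.362*I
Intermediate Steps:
T(r) = 0 (T(r) = (r - r)/6 = (⅙)*0 = 0)
d(j) = -9 + j
S(z, C) = 0 (S(z, C) = 0*z = 0)
√(-(7 + S(3, d(3))) - 229) = √(-(7 + 0) - 229) = √(-1*7 - 229) = √(-7 - 229) = √(-236) = 2*I*√59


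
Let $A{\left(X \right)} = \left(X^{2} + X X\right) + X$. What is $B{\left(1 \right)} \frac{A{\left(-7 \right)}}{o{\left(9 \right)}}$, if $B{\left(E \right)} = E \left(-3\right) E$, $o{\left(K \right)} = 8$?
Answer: $- \frac{273}{8} \approx -34.125$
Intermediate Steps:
$A{\left(X \right)} = X + 2 X^{2}$ ($A{\left(X \right)} = \left(X^{2} + X^{2}\right) + X = 2 X^{2} + X = X + 2 X^{2}$)
$B{\left(E \right)} = - 3 E^{2}$ ($B{\left(E \right)} = - 3 E E = - 3 E^{2}$)
$B{\left(1 \right)} \frac{A{\left(-7 \right)}}{o{\left(9 \right)}} = - 3 \cdot 1^{2} \frac{\left(-7\right) \left(1 + 2 \left(-7\right)\right)}{8} = \left(-3\right) 1 - 7 \left(1 - 14\right) \frac{1}{8} = - 3 \left(-7\right) \left(-13\right) \frac{1}{8} = - 3 \cdot 91 \cdot \frac{1}{8} = \left(-3\right) \frac{91}{8} = - \frac{273}{8}$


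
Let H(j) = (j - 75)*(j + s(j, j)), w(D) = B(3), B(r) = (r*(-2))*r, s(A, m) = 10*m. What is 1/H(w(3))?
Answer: 1/18414 ≈ 5.4307e-5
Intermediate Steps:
B(r) = -2*r**2 (B(r) = (-2*r)*r = -2*r**2)
w(D) = -18 (w(D) = -2*3**2 = -2*9 = -18)
H(j) = 11*j*(-75 + j) (H(j) = (j - 75)*(j + 10*j) = (-75 + j)*(11*j) = 11*j*(-75 + j))
1/H(w(3)) = 1/(11*(-18)*(-75 - 18)) = 1/(11*(-18)*(-93)) = 1/18414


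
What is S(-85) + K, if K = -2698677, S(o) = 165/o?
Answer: -45877542/17 ≈ -2.6987e+6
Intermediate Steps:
S(-85) + K = 165/(-85) - 2698677 = 165*(-1/85) - 2698677 = -33/17 - 2698677 = -45877542/17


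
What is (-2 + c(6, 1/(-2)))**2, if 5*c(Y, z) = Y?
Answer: 16/25 ≈ 0.64000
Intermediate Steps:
c(Y, z) = Y/5
(-2 + c(6, 1/(-2)))**2 = (-2 + (1/5)*6)**2 = (-2 + 6/5)**2 = (-4/5)**2 = 16/25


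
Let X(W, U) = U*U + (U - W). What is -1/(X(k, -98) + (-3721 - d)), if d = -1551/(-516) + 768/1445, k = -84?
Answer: -248540/1457802099 ≈ -0.00017049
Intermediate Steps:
X(W, U) = U + U**2 - W (X(W, U) = U**2 + (U - W) = U + U**2 - W)
d = 879161/248540 (d = -1551*(-1/516) + 768*(1/1445) = 517/172 + 768/1445 = 879161/248540 ≈ 3.5373)
-1/(X(k, -98) + (-3721 - d)) = -1/((-98 + (-98)**2 - 1*(-84)) + (-3721 - 1*879161/248540)) = -1/((-98 + 9604 + 84) + (-3721 - 879161/248540)) = -1/(9590 - 925696501/248540) = -1/1457802099/248540 = -1*248540/1457802099 = -248540/1457802099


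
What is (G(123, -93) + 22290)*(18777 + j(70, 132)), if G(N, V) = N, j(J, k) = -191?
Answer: 416568018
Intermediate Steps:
(G(123, -93) + 22290)*(18777 + j(70, 132)) = (123 + 22290)*(18777 - 191) = 22413*18586 = 416568018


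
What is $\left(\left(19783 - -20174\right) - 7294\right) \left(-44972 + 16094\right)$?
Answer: $-943242114$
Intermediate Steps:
$\left(\left(19783 - -20174\right) - 7294\right) \left(-44972 + 16094\right) = \left(\left(19783 + 20174\right) - 7294\right) \left(-28878\right) = \left(39957 - 7294\right) \left(-28878\right) = 32663 \left(-28878\right) = -943242114$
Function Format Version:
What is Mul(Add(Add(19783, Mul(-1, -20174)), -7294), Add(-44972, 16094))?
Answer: -943242114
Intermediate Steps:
Mul(Add(Add(19783, Mul(-1, -20174)), -7294), Add(-44972, 16094)) = Mul(Add(Add(19783, 20174), -7294), -28878) = Mul(Add(39957, -7294), -28878) = Mul(32663, -28878) = -943242114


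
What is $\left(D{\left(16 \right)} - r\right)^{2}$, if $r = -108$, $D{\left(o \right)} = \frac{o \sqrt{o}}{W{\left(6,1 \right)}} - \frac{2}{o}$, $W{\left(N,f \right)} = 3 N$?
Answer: $\frac{64368529}{5184} \approx 12417.0$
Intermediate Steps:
$D{\left(o \right)} = - \frac{2}{o} + \frac{o^{\frac{3}{2}}}{18}$ ($D{\left(o \right)} = \frac{o \sqrt{o}}{3 \cdot 6} - \frac{2}{o} = \frac{o^{\frac{3}{2}}}{18} - \frac{2}{o} = - \frac{2}{o} + \frac{o^{\frac{3}{2}}}{18}$)
$\left(D{\left(16 \right)} - r\right)^{2} = \left(\frac{-36 + 16^{\frac{5}{2}}}{18 \cdot 16} - -108\right)^{2} = \left(\frac{1}{18} \cdot \frac{1}{16} \left(-36 + 1024\right) + 108\right)^{2} = \left(\frac{1}{18} \cdot \frac{1}{16} \cdot 988 + 108\right)^{2} = \left(\frac{247}{72} + 108\right)^{2} = \left(\frac{8023}{72}\right)^{2} = \frac{64368529}{5184}$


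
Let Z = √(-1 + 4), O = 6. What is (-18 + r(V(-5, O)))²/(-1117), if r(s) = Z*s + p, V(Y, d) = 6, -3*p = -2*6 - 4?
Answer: -2416/10053 + 152*√3/1117 ≈ -0.0046309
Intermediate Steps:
Z = √3 ≈ 1.7320
p = 16/3 (p = -(-2*6 - 4)/3 = -(-12 - 4)/3 = -⅓*(-16) = 16/3 ≈ 5.3333)
r(s) = 16/3 + s*√3 (r(s) = √3*s + 16/3 = s*√3 + 16/3 = 16/3 + s*√3)
(-18 + r(V(-5, O)))²/(-1117) = (-18 + (16/3 + 6*√3))²/(-1117) = (-38/3 + 6*√3)²*(-1/1117) = -(-38/3 + 6*√3)²/1117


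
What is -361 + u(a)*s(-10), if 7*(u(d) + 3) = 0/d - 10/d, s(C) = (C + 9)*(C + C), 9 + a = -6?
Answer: -8801/21 ≈ -419.10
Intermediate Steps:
a = -15 (a = -9 - 6 = -15)
s(C) = 2*C*(9 + C) (s(C) = (9 + C)*(2*C) = 2*C*(9 + C))
u(d) = -3 - 10/(7*d) (u(d) = -3 + (0/d - 10/d)/7 = -3 + (0 - 10/d)/7 = -3 + (-10/d)/7 = -3 - 10/(7*d))
-361 + u(a)*s(-10) = -361 + (-3 - 10/7/(-15))*(2*(-10)*(9 - 10)) = -361 + (-3 - 10/7*(-1/15))*(2*(-10)*(-1)) = -361 + (-3 + 2/21)*20 = -361 - 61/21*20 = -361 - 1220/21 = -8801/21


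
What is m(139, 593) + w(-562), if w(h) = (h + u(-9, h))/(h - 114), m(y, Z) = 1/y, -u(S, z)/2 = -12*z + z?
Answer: 898695/46982 ≈ 19.128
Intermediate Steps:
u(S, z) = 22*z (u(S, z) = -2*(-12*z + z) = -(-22)*z = 22*z)
w(h) = 23*h/(-114 + h) (w(h) = (h + 22*h)/(h - 114) = (23*h)/(-114 + h) = 23*h/(-114 + h))
m(139, 593) + w(-562) = 1/139 + 23*(-562)/(-114 - 562) = 1/139 + 23*(-562)/(-676) = 1/139 + 23*(-562)*(-1/676) = 1/139 + 6463/338 = 898695/46982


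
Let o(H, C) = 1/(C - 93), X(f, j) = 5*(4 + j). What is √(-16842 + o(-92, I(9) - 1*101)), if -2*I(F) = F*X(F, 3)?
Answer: 2*I*√2080867346/703 ≈ 129.78*I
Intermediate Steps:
X(f, j) = 20 + 5*j
I(F) = -35*F/2 (I(F) = -F*(20 + 5*3)/2 = -F*(20 + 15)/2 = -F*35/2 = -35*F/2)
o(H, C) = 1/(-93 + C)
√(-16842 + o(-92, I(9) - 1*101)) = √(-16842 + 1/(-93 + (-35/2*9 - 1*101))) = √(-16842 + 1/(-93 + (-315/2 - 101))) = √(-16842 + 1/(-93 - 517/2)) = √(-16842 + 1/(-703/2)) = √(-16842 - 2/703) = √(-11839928/703) = 2*I*√2080867346/703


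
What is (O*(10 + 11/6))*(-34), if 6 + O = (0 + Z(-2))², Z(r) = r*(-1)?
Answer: 2414/3 ≈ 804.67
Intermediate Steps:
Z(r) = -r
O = -2 (O = -6 + (0 - 1*(-2))² = -6 + (0 + 2)² = -6 + 2² = -6 + 4 = -2)
(O*(10 + 11/6))*(-34) = -2*(10 + 11/6)*(-34) = -2*71/6*(-34) = -71/3*(-34) = 2414/3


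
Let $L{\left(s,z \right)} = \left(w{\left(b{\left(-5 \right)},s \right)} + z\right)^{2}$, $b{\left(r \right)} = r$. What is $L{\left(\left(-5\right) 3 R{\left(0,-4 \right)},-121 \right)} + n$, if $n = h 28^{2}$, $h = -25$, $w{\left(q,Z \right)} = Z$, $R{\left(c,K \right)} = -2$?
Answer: $-11319$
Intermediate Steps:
$n = -19600$ ($n = - 25 \cdot 28^{2} = \left(-25\right) 784 = -19600$)
$L{\left(s,z \right)} = \left(s + z\right)^{2}$
$L{\left(\left(-5\right) 3 R{\left(0,-4 \right)},-121 \right)} + n = \left(\left(-5\right) 3 \left(-2\right) - 121\right)^{2} - 19600 = \left(\left(-15\right) \left(-2\right) - 121\right)^{2} - 19600 = \left(30 - 121\right)^{2} - 19600 = \left(-91\right)^{2} - 19600 = 8281 - 19600 = -11319$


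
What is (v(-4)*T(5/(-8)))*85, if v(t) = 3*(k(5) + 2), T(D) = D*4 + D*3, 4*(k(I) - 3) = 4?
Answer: -26775/4 ≈ -6693.8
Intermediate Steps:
k(I) = 4 (k(I) = 3 + (1/4)*4 = 3 + 1 = 4)
T(D) = 7*D (T(D) = 4*D + 3*D = 7*D)
v(t) = 18 (v(t) = 3*(4 + 2) = 3*6 = 18)
(v(-4)*T(5/(-8)))*85 = (18*(7*(5/(-8))))*85 = (18*(7*(5*(-1/8))))*85 = (18*(7*(-5/8)))*85 = (18*(-35/8))*85 = -315/4*85 = -26775/4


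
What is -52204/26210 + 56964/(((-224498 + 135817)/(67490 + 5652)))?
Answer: -54603784688702/1162164505 ≈ -46985.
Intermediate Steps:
-52204/26210 + 56964/(((-224498 + 135817)/(67490 + 5652))) = -52204*1/26210 + 56964/((-88681/73142)) = -26102/13105 + 56964/((-88681*1/73142)) = -26102/13105 + 56964/(-88681/73142) = -26102/13105 + 56964*(-73142/88681) = -26102/13105 - 4166460888/88681 = -54603784688702/1162164505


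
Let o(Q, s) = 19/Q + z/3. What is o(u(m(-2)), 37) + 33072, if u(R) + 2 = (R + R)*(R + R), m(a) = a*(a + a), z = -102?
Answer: 8391671/254 ≈ 33038.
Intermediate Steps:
m(a) = 2*a² (m(a) = a*(2*a) = 2*a²)
u(R) = -2 + 4*R² (u(R) = -2 + (R + R)*(R + R) = -2 + (2*R)*(2*R) = -2 + 4*R²)
o(Q, s) = -34 + 19/Q (o(Q, s) = 19/Q - 102/3 = 19/Q - 102*⅓ = 19/Q - 34 = -34 + 19/Q)
o(u(m(-2)), 37) + 33072 = (-34 + 19/(-2 + 4*(2*(-2)²)²)) + 33072 = (-34 + 19/(-2 + 4*(2*4)²)) + 33072 = (-34 + 19/(-2 + 4*8²)) + 33072 = (-34 + 19/(-2 + 4*64)) + 33072 = (-34 + 19/(-2 + 256)) + 33072 = (-34 + 19/254) + 33072 = -8617/254 + 33072 = 8391671/254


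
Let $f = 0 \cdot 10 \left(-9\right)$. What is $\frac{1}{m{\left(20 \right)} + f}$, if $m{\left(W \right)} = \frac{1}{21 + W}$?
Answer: $41$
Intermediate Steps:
$f = 0$ ($f = 0 \left(-9\right) = 0$)
$\frac{1}{m{\left(20 \right)} + f} = \frac{1}{\frac{1}{21 + 20} + 0} = \frac{1}{\frac{1}{41} + 0} = \frac{1}{\frac{1}{41}} = 41$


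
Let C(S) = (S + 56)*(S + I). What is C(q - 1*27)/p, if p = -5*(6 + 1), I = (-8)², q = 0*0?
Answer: -1073/35 ≈ -30.657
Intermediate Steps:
q = 0
I = 64
C(S) = (56 + S)*(64 + S) (C(S) = (S + 56)*(S + 64) = (56 + S)*(64 + S))
p = -35 (p = -5*7 = -35)
C(q - 1*27)/p = (3584 + (0 - 1*27)² + 120*(0 - 1*27))/(-35) = -(3584 + (0 - 27)² + 120*(0 - 27))/35 = -(3584 + (-27)² + 120*(-27))/35 = -(3584 + 729 - 3240)/35 = -1/35*1073 = -1073/35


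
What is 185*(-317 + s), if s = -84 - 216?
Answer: -114145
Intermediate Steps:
s = -300
185*(-317 + s) = 185*(-317 - 300) = 185*(-617) = -114145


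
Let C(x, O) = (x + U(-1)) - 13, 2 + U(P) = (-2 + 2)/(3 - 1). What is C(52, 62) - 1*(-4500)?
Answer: 4537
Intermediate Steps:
U(P) = -2 (U(P) = -2 + (-2 + 2)/(3 - 1) = -2 + 0/2 = -2 + 0*(½) = -2 + 0 = -2)
C(x, O) = -15 + x (C(x, O) = (x - 2) - 13 = (-2 + x) - 13 = -15 + x)
C(52, 62) - 1*(-4500) = (-15 + 52) - 1*(-4500) = 37 + 4500 = 4537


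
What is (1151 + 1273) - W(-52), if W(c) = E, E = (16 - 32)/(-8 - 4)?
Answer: 7268/3 ≈ 2422.7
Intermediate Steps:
E = 4/3 (E = -16/(-12) = -16*(-1/12) = 4/3 ≈ 1.3333)
W(c) = 4/3
(1151 + 1273) - W(-52) = (1151 + 1273) - 1*4/3 = 2424 - 4/3 = 7268/3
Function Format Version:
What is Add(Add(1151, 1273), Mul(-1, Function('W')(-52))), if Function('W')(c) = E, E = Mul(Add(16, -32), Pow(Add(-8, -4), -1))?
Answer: Rational(7268, 3) ≈ 2422.7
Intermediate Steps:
E = Rational(4, 3) (E = Mul(-16, Pow(-12, -1)) = Mul(-16, Rational(-1, 12)) = Rational(4, 3) ≈ 1.3333)
Function('W')(c) = Rational(4, 3)
Add(Add(1151, 1273), Mul(-1, Function('W')(-52))) = Add(Add(1151, 1273), Mul(-1, Rational(4, 3))) = Add(2424, Rational(-4, 3)) = Rational(7268, 3)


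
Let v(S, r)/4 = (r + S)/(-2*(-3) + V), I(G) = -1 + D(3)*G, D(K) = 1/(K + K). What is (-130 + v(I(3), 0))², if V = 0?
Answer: 152881/9 ≈ 16987.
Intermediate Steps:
D(K) = 1/(2*K)
I(G) = -1 + G/6 (I(G) = -1 + ((½)/3)*G = -1 + ((½)*(⅓))*G = -1 + G/6)
v(S, r) = 2*S/3 + 2*r/3 (v(S, r) = 4*((r + S)/(-2*(-3) + 0)) = 4*((S + r)/(6 + 0)) = 4*((S + r)/6) = 4*((S + r)*(⅙)) = 4*(S/6 + r/6) = 2*S/3 + 2*r/3)
(-130 + v(I(3), 0))² = (-130 + (2*(-1 + (⅙)*3)/3 + (⅔)*0))² = (-130 + (2*(-1 + ½)/3 + 0))² = (-130 + ((⅔)*(-½) + 0))² = (-130 + (-⅓ + 0))² = (-130 - ⅓)² = (-391/3)² = 152881/9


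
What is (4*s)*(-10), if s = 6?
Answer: -240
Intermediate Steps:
(4*s)*(-10) = (4*6)*(-10) = 24*(-10) = -240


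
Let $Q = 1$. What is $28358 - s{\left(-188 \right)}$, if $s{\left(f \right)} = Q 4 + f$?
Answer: $28542$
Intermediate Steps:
$s{\left(f \right)} = 4 + f$ ($s{\left(f \right)} = 1 \cdot 4 + f = 4 + f$)
$28358 - s{\left(-188 \right)} = 28358 - \left(4 - 188\right) = 28358 - -184 = 28358 + 184 = 28542$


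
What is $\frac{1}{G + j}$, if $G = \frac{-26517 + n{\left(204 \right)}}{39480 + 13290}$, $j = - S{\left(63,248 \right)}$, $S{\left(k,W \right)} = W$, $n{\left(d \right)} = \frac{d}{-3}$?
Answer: $- \frac{10554}{2622709} \approx -0.0040241$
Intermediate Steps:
$n{\left(d \right)} = - \frac{d}{3}$ ($n{\left(d \right)} = d \left(- \frac{1}{3}\right) = - \frac{d}{3}$)
$j = -248$ ($j = \left(-1\right) 248 = -248$)
$G = - \frac{5317}{10554}$ ($G = \frac{-26517 - 68}{39480 + 13290} = \frac{-26517 - 68}{52770} = \left(-26585\right) \frac{1}{52770} = - \frac{5317}{10554} \approx -0.50379$)
$\frac{1}{G + j} = \frac{1}{- \frac{5317}{10554} - 248} = \frac{1}{- \frac{2622709}{10554}} = - \frac{10554}{2622709}$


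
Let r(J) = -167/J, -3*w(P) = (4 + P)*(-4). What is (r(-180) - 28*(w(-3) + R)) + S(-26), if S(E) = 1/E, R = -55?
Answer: 3518321/2340 ≈ 1503.6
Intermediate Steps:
w(P) = 16/3 + 4*P/3 (w(P) = -(4 + P)*(-4)/3 = -(-16 - 4*P)/3 = 16/3 + 4*P/3)
(r(-180) - 28*(w(-3) + R)) + S(-26) = (-167/(-180) - 28*((16/3 + (4/3)*(-3)) - 55)) + 1/(-26) = (-167*(-1/180) - 28*((16/3 - 4) - 55)) - 1/26 = (167/180 - 28*(4/3 - 55)) - 1/26 = (167/180 - 28*(-161/3)) - 1/26 = (167/180 + 4508/3) - 1/26 = 270647/180 - 1/26 = 3518321/2340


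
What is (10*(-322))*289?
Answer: -930580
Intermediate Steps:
(10*(-322))*289 = -3220*289 = -930580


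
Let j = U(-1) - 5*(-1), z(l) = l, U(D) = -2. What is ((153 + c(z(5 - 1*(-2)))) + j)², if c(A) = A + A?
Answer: 28900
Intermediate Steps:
j = 3 (j = -2 - 5*(-1) = -2 + 5 = 3)
c(A) = 2*A
((153 + c(z(5 - 1*(-2)))) + j)² = ((153 + 2*(5 - 1*(-2))) + 3)² = ((153 + 2*(5 + 2)) + 3)² = ((153 + 2*7) + 3)² = ((153 + 14) + 3)² = (167 + 3)² = 170² = 28900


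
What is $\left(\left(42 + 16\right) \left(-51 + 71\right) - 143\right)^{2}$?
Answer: $1034289$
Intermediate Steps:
$\left(\left(42 + 16\right) \left(-51 + 71\right) - 143\right)^{2} = \left(58 \cdot 20 - 143\right)^{2} = \left(1160 - 143\right)^{2} = 1017^{2} = 1034289$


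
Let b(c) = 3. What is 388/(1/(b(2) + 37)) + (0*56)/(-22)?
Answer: 15520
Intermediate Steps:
388/(1/(b(2) + 37)) + (0*56)/(-22) = 388/(1/(3 + 37)) + (0*56)/(-22) = 388/(1/40) + 0*(-1/22) = 388/(1/40) + 0 = 388*40 + 0 = 15520 + 0 = 15520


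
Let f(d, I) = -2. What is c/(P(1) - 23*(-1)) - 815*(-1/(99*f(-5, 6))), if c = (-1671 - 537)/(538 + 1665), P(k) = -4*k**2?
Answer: -34550639/8287686 ≈ -4.1689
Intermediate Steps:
c = -2208/2203 ≈ -1.0023
c/(P(1) - 23*(-1)) - 815*(-1/(99*f(-5, 6))) = -2208/(2203*(-4*1**2 - 23*(-1))) - 815/((-99*(-2))) = -2208/(2203*(-4*1 + 23)) - 815/198 = -2208/(2203*(-4 + 23)) - 815*1/198 = -2208/2203/19 - 815/198 = -2208/2203*1/19 - 815/198 = -2208/41857 - 815/198 = -34550639/8287686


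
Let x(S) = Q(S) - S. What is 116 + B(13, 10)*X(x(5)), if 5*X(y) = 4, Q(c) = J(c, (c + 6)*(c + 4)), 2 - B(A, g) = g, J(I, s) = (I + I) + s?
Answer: 548/5 ≈ 109.60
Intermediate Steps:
J(I, s) = s + 2*I (J(I, s) = 2*I + s = s + 2*I)
B(A, g) = 2 - g
Q(c) = 2*c + (4 + c)*(6 + c) (Q(c) = (c + 6)*(c + 4) + 2*c = (6 + c)*(4 + c) + 2*c = (4 + c)*(6 + c) + 2*c = 2*c + (4 + c)*(6 + c))
x(S) = 24 + S² + 11*S (x(S) = (24 + S² + 12*S) - S = 24 + S² + 11*S)
X(y) = ⅘ (X(y) = (⅕)*4 = ⅘)
116 + B(13, 10)*X(x(5)) = 116 + (2 - 1*10)*(⅘) = 116 + (2 - 10)*(⅘) = 116 - 8*⅘ = 116 - 32/5 = 548/5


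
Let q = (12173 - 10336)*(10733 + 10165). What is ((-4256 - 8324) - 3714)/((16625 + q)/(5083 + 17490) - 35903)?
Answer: 183902231/386016084 ≈ 0.47641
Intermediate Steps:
q = 38389626 (q = 1837*20898 = 38389626)
((-4256 - 8324) - 3714)/((16625 + q)/(5083 + 17490) - 35903) = ((-4256 - 8324) - 3714)/((16625 + 38389626)/(5083 + 17490) - 35903) = (-12580 - 3714)/(38406251/22573 - 35903) = -16294/(38406251*(1/22573) - 35903) = -16294/(38406251/22573 - 35903) = -16294/(-772032168/22573) = -16294*(-22573/772032168) = 183902231/386016084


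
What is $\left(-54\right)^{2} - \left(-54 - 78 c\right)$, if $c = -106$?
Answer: $-5298$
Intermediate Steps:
$\left(-54\right)^{2} - \left(-54 - 78 c\right) = \left(-54\right)^{2} - \left(-54 - -8268\right) = 2916 - \left(-54 + 8268\right) = 2916 - 8214 = -5298$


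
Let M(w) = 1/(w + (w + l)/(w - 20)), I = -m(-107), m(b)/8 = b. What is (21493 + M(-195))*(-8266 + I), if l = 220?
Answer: -133621734207/839 ≈ -1.5926e+8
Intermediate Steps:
m(b) = 8*b
I = 856 (I = -8*(-107) = -1*(-856) = 856)
M(w) = 1/(w + (220 + w)/(-20 + w)) (M(w) = 1/(w + (w + 220)/(w - 20)) = 1/(w + (220 + w)/(-20 + w)))
(21493 + M(-195))*(-8266 + I) = (21493 + (-20 - 195)/(220 + (-195)² - 19*(-195)))*(-8266 + 856) = (21493 - 215/(220 + 38025 + 3705))*(-7410) = (21493 - 215/41950)*(-7410) = (21493 + (1/41950)*(-215))*(-7410) = (21493 - 43/8390)*(-7410) = (180326227/8390)*(-7410) = -133621734207/839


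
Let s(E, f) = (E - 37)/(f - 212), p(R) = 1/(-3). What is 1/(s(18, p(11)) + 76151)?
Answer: 637/48508244 ≈ 1.3132e-5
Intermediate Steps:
p(R) = -1/3
s(E, f) = (-37 + E)/(-212 + f)
1/(s(18, p(11)) + 76151) = 1/((-37 + 18)/(-212 - 1/3) + 76151) = 1/(-19/(-637/3) + 76151) = 1/(-3/637*(-19) + 76151) = 1/(57/637 + 76151) = 1/(48508244/637) = 637/48508244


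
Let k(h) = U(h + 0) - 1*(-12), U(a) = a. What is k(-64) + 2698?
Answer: 2646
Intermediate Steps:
k(h) = 12 + h (k(h) = (h + 0) - 1*(-12) = h + 12 = 12 + h)
k(-64) + 2698 = (12 - 64) + 2698 = -52 + 2698 = 2646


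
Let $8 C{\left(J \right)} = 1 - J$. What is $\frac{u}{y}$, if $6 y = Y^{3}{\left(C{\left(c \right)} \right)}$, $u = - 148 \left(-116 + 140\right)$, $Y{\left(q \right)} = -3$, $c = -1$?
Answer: $\frac{2368}{3} \approx 789.33$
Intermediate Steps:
$C{\left(J \right)} = \frac{1}{8} - \frac{J}{8}$ ($C{\left(J \right)} = \frac{1 - J}{8} = \frac{1}{8} - \frac{J}{8}$)
$u = -3552$ ($u = \left(-148\right) 24 = -3552$)
$y = - \frac{9}{2}$ ($y = \frac{\left(-3\right)^{3}}{6} = \frac{1}{6} \left(-27\right) = - \frac{9}{2} \approx -4.5$)
$\frac{u}{y} = - \frac{3552}{- \frac{9}{2}} = \left(-3552\right) \left(- \frac{2}{9}\right) = \frac{2368}{3}$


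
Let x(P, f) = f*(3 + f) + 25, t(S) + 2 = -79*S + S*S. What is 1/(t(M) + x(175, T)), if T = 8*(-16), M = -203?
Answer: 1/73269 ≈ 1.3648e-5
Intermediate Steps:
T = -128
t(S) = -2 + S² - 79*S (t(S) = -2 + (-79*S + S*S) = -2 + (-79*S + S²) = -2 + (S² - 79*S) = -2 + S² - 79*S)
x(P, f) = 25 + f*(3 + f)
1/(t(M) + x(175, T)) = 1/((-2 + (-203)² - 79*(-203)) + (25 + (-128)² + 3*(-128))) = 1/((-2 + 41209 + 16037) + (25 + 16384 - 384)) = 1/(57244 + 16025) = 1/73269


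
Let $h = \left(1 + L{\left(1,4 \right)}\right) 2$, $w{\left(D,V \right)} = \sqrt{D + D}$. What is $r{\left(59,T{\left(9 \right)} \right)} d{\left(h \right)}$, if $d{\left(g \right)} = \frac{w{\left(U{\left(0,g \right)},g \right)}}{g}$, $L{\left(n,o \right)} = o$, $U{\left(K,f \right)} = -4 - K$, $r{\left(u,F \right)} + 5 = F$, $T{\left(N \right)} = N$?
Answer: $\frac{4 i \sqrt{2}}{5} \approx 1.1314 i$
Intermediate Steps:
$r{\left(u,F \right)} = -5 + F$
$w{\left(D,V \right)} = \sqrt{2} \sqrt{D}$ ($w{\left(D,V \right)} = \sqrt{2 D} = \sqrt{2} \sqrt{D}$)
$h = 10$ ($h = \left(1 + 4\right) 2 = 5 \cdot 2 = 10$)
$d{\left(g \right)} = \frac{2 i \sqrt{2}}{g}$ ($d{\left(g \right)} = \frac{\sqrt{2} \sqrt{-4 - 0}}{g} = \frac{\sqrt{2} \sqrt{-4 + 0}}{g} = \frac{\sqrt{2} \sqrt{-4}}{g} = \frac{\sqrt{2} \cdot 2 i}{g} = \frac{2 i \sqrt{2}}{g}$)
$r{\left(59,T{\left(9 \right)} \right)} d{\left(h \right)} = \left(-5 + 9\right) \frac{2 i \sqrt{2}}{10} = 4 \cdot 2 i \sqrt{2} \cdot \frac{1}{10} = 4 \frac{i \sqrt{2}}{5} = \frac{4 i \sqrt{2}}{5}$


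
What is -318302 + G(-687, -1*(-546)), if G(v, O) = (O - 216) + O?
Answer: -317426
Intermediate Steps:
G(v, O) = -216 + 2*O (G(v, O) = (-216 + O) + O = -216 + 2*O)
-318302 + G(-687, -1*(-546)) = -318302 + (-216 + 2*(-1*(-546))) = -318302 + (-216 + 2*546) = -318302 + (-216 + 1092) = -318302 + 876 = -317426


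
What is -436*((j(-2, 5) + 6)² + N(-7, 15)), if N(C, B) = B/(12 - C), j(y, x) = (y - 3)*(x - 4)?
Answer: -14824/19 ≈ -780.21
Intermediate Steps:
j(y, x) = (-4 + x)*(-3 + y) (j(y, x) = (-3 + y)*(-4 + x) = (-4 + x)*(-3 + y))
-436*((j(-2, 5) + 6)² + N(-7, 15)) = -436*(((12 - 4*(-2) - 3*5 + 5*(-2)) + 6)² - 1*15/(-12 - 7)) = -436*(((12 + 8 - 15 - 10) + 6)² - 1*15/(-19)) = -436*((-5 + 6)² - 1*15*(-1/19)) = -436*(1² + 15/19) = -436*(1 + 15/19) = -436*34/19 = -14824/19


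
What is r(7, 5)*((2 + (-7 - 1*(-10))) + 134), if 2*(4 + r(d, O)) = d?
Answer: -139/2 ≈ -69.500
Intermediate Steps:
r(d, O) = -4 + d/2
r(7, 5)*((2 + (-7 - 1*(-10))) + 134) = (-4 + (½)*7)*((2 + (-7 - 1*(-10))) + 134) = (-4 + 7/2)*((2 + (-7 + 10)) + 134) = -((2 + 3) + 134)/2 = -(5 + 134)/2 = -½*139 = -139/2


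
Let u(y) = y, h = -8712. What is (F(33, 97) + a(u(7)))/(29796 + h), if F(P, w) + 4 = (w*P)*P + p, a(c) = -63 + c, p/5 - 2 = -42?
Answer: 105373/21084 ≈ 4.9978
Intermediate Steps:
p = -200 (p = 10 + 5*(-42) = 10 - 210 = -200)
F(P, w) = -204 + w*P**2 (F(P, w) = -4 + ((w*P)*P - 200) = -4 + ((P*w)*P - 200) = -4 + (w*P**2 - 200) = -4 + (-200 + w*P**2) = -204 + w*P**2)
(F(33, 97) + a(u(7)))/(29796 + h) = ((-204 + 97*33**2) + (-63 + 7))/(29796 - 8712) = ((-204 + 97*1089) - 56)/21084 = ((-204 + 105633) - 56)*(1/21084) = (105429 - 56)*(1/21084) = 105373*(1/21084) = 105373/21084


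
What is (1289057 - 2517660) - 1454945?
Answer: -2683548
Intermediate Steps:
(1289057 - 2517660) - 1454945 = -1228603 - 1454945 = -2683548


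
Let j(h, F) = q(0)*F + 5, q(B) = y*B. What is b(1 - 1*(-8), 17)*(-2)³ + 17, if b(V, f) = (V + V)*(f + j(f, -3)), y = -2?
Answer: -3151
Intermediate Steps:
q(B) = -2*B
j(h, F) = 5 (j(h, F) = (-2*0)*F + 5 = 0*F + 5 = 0 + 5 = 5)
b(V, f) = 2*V*(5 + f) (b(V, f) = (V + V)*(f + 5) = (2*V)*(5 + f) = 2*V*(5 + f))
b(1 - 1*(-8), 17)*(-2)³ + 17 = (2*(1 - 1*(-8))*(5 + 17))*(-2)³ + 17 = (2*(1 + 8)*22)*(-8) + 17 = (2*9*22)*(-8) + 17 = 396*(-8) + 17 = -3168 + 17 = -3151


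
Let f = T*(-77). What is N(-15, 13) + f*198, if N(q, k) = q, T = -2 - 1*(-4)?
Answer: -30507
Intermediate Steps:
T = 2 (T = -2 + 4 = 2)
f = -154 (f = 2*(-77) = -154)
N(-15, 13) + f*198 = -15 - 154*198 = -15 - 30492 = -30507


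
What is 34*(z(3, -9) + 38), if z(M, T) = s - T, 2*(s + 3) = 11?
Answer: 1683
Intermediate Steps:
s = 5/2 (s = -3 + (1/2)*11 = -3 + 11/2 = 5/2 ≈ 2.5000)
z(M, T) = 5/2 - T
34*(z(3, -9) + 38) = 34*((5/2 - 1*(-9)) + 38) = 34*((5/2 + 9) + 38) = 34*(23/2 + 38) = 34*(99/2) = 1683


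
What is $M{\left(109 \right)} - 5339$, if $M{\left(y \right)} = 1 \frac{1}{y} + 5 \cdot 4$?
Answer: $- \frac{579770}{109} \approx -5319.0$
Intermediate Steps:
$M{\left(y \right)} = 20 + \frac{1}{y}$ ($M{\left(y \right)} = \frac{1}{y} + 20 = 20 + \frac{1}{y}$)
$M{\left(109 \right)} - 5339 = \left(20 + \frac{1}{109}\right) - 5339 = \frac{2181}{109} - 5339 = - \frac{579770}{109}$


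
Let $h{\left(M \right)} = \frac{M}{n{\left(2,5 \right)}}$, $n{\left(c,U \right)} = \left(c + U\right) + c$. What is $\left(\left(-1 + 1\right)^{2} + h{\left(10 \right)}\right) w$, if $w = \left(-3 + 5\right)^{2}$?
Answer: $\frac{40}{9} \approx 4.4444$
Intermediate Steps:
$n{\left(c,U \right)} = U + 2 c$ ($n{\left(c,U \right)} = \left(U + c\right) + c = U + 2 c$)
$h{\left(M \right)} = \frac{M}{9}$ ($h{\left(M \right)} = \frac{M}{5 + 2 \cdot 2} = \frac{M}{5 + 4} = \frac{M}{9}$)
$w = 4$ ($w = 2^{2} = 4$)
$\left(\left(-1 + 1\right)^{2} + h{\left(10 \right)}\right) w = \left(\left(-1 + 1\right)^{2} + \frac{1}{9} \cdot 10\right) 4 = \left(0^{2} + \frac{10}{9}\right) 4 = \left(0 + \frac{10}{9}\right) 4 = \frac{10}{9} \cdot 4 = \frac{40}{9}$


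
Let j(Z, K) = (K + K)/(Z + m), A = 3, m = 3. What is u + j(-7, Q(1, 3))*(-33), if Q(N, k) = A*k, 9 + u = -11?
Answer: 257/2 ≈ 128.50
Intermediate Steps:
u = -20 (u = -9 - 11 = -20)
Q(N, k) = 3*k
j(Z, K) = 2*K/(3 + Z) (j(Z, K) = (K + K)/(Z + 3) = (2*K)/(3 + Z) = 2*K/(3 + Z))
u + j(-7, Q(1, 3))*(-33) = -20 + (2*(3*3)/(3 - 7))*(-33) = -20 + (2*9/(-4))*(-33) = -20 + (2*9*(-¼))*(-33) = -20 - 9/2*(-33) = -20 + 297/2 = 257/2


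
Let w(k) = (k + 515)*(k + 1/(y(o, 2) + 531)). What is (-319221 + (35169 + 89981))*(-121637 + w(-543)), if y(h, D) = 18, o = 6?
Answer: 11339907183895/549 ≈ 2.0656e+10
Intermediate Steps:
w(k) = (515 + k)*(1/549 + k) (w(k) = (k + 515)*(k + 1/(18 + 531)) = (515 + k)*(k + 1/549) = (515 + k)*(1/549 + k))
(-319221 + (35169 + 89981))*(-121637 + w(-543)) = (-319221 + (35169 + 89981))*(-121637 + (515/549 + (-543)² + (282736/549)*(-543))) = (-319221 + 125150)*(-121637 + (515/549 + 294849 - 51175216/183)) = -194071*(-121637 + 8346968/549) = -194071*(-58431745/549) = 11339907183895/549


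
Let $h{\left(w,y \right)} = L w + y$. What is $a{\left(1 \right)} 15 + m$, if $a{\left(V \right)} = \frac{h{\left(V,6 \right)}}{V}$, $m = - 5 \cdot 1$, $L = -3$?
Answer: $40$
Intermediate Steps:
$h{\left(w,y \right)} = y - 3 w$ ($h{\left(w,y \right)} = - 3 w + y = y - 3 w$)
$m = -5$ ($m = \left(-1\right) 5 = -5$)
$a{\left(V \right)} = \frac{6 - 3 V}{V}$
$a{\left(1 \right)} 15 + m = \left(-3 + \frac{6}{1}\right) 15 - 5 = \left(-3 + 6 \cdot 1\right) 15 - 5 = \left(-3 + 6\right) 15 - 5 = 3 \cdot 15 - 5 = 45 - 5 = 40$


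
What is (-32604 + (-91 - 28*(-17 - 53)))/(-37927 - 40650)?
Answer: 30735/78577 ≈ 0.39114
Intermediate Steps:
(-32604 + (-91 - 28*(-17 - 53)))/(-37927 - 40650) = (-32604 + (-91 - 28*(-70)))/(-78577) = (-32604 + (-91 + 1960))*(-1/78577) = (-32604 + 1869)*(-1/78577) = -30735*(-1/78577) = 30735/78577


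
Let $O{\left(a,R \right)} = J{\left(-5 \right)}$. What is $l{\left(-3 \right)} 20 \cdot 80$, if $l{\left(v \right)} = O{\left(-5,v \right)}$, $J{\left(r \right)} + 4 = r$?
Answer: $-14400$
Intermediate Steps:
$J{\left(r \right)} = -4 + r$
$O{\left(a,R \right)} = -9$ ($O{\left(a,R \right)} = -4 - 5 = -9$)
$l{\left(v \right)} = -9$
$l{\left(-3 \right)} 20 \cdot 80 = \left(-9\right) 20 \cdot 80 = \left(-180\right) 80 = -14400$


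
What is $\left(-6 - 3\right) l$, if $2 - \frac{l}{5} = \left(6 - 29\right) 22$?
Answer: $-22860$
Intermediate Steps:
$l = 2540$ ($l = 10 - 5 \left(6 - 29\right) 22 = 10 - 5 \left(\left(-23\right) 22\right) = 10 - -2530 = 10 + 2530 = 2540$)
$\left(-6 - 3\right) l = \left(-6 - 3\right) 2540 = \left(-9\right) 2540 = -22860$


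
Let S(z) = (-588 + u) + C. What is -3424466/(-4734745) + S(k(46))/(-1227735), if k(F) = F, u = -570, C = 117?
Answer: 280617708937/387534143505 ≈ 0.72411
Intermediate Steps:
S(z) = -1041 (S(z) = (-588 - 570) + 117 = -1158 + 117 = -1041)
-3424466/(-4734745) + S(k(46))/(-1227735) = -3424466/(-4734745) - 1041/(-1227735) = -3424466*(-1/4734745) - 1041*(-1/1227735) = 3424466/4734745 + 347/409245 = 280617708937/387534143505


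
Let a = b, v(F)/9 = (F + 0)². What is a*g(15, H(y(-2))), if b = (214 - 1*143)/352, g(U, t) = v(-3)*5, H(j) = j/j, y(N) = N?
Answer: 28755/352 ≈ 81.690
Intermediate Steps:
v(F) = 9*F² (v(F) = 9*(F + 0)² = 9*F²)
H(j) = 1
g(U, t) = 405 (g(U, t) = (9*(-3)²)*5 = (9*9)*5 = 81*5 = 405)
b = 71/352 (b = (214 - 143)*(1/352) = 71*(1/352) = 71/352 ≈ 0.20170)
a = 71/352 ≈ 0.20170
a*g(15, H(y(-2))) = (71/352)*405 = 28755/352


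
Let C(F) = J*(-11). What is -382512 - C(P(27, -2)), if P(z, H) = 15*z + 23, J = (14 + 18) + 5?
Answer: -382105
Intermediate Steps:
J = 37 (J = 32 + 5 = 37)
P(z, H) = 23 + 15*z
C(F) = -407 (C(F) = 37*(-11) = -407)
-382512 - C(P(27, -2)) = -382512 - 1*(-407) = -382512 + 407 = -382105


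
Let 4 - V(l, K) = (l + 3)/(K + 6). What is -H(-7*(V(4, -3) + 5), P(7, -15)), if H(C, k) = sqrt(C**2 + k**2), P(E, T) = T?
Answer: -5*sqrt(865)/3 ≈ -49.018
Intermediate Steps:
V(l, K) = 4 - (3 + l)/(6 + K) (V(l, K) = 4 - (l + 3)/(K + 6) = 4 - (3 + l)/(6 + K))
-H(-7*(V(4, -3) + 5), P(7, -15)) = -sqrt((-7*((21 - 1*4 + 4*(-3))/(6 - 3) + 5))**2 + (-15)**2) = -sqrt((-7*((21 - 4 - 12)/3 + 5))**2 + 225) = -sqrt((-7*((1/3)*5 + 5))**2 + 225) = -sqrt((-7*(5/3 + 5))**2 + 225) = -sqrt((-7*20/3)**2 + 225) = -sqrt((-140/3)**2 + 225) = -sqrt(19600/9 + 225) = -sqrt(21625/9) = -5*sqrt(865)/3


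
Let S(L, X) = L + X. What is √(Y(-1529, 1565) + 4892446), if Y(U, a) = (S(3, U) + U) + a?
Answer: 2*√1222739 ≈ 2211.6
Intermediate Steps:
Y(U, a) = 3 + a + 2*U (Y(U, a) = ((3 + U) + U) + a = (3 + 2*U) + a = 3 + a + 2*U)
√(Y(-1529, 1565) + 4892446) = √((3 + 1565 + 2*(-1529)) + 4892446) = √((3 + 1565 - 3058) + 4892446) = √(-1490 + 4892446) = √4890956 = 2*√1222739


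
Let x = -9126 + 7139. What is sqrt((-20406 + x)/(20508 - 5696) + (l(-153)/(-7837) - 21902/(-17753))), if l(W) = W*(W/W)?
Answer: I*sqrt(36649185797243739)/376470118 ≈ 0.50851*I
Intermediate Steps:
x = -1987
l(W) = W (l(W) = W*1 = W)
sqrt((-20406 + x)/(20508 - 5696) + (l(-153)/(-7837) - 21902/(-17753))) = sqrt((-20406 - 1987)/(20508 - 5696) + (-153/(-7837) - 21902/(-17753))) = sqrt(-22393/14812 + (-153*(-1/7837) - 21902*(-1/17753))) = sqrt(-22393*1/14812 + (9/461 + 21902/17753)) = sqrt(-3199/2116 + 10256599/8184133) = sqrt(-4478077983/17317625428) = I*sqrt(36649185797243739)/376470118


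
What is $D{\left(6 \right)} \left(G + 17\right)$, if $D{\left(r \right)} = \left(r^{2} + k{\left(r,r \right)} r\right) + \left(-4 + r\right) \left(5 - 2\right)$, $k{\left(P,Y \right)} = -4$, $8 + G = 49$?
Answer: $1044$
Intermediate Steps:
$G = 41$ ($G = -8 + 49 = 41$)
$D{\left(r \right)} = -12 + r^{2} - r$ ($D{\left(r \right)} = \left(r^{2} - 4 r\right) + \left(-4 + r\right) \left(5 - 2\right) = \left(r^{2} - 4 r\right) + \left(-4 + r\right) 3 = \left(r^{2} - 4 r\right) + \left(-12 + 3 r\right) = -12 + r^{2} - r$)
$D{\left(6 \right)} \left(G + 17\right) = \left(-12 + 6^{2} - 6\right) \left(41 + 17\right) = \left(-12 + 36 - 6\right) 58 = 18 \cdot 58 = 1044$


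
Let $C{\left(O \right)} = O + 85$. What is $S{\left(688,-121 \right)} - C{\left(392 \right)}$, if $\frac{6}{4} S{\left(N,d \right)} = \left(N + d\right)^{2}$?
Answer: $213849$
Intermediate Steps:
$C{\left(O \right)} = 85 + O$
$S{\left(N,d \right)} = \frac{2 \left(N + d\right)^{2}}{3}$
$S{\left(688,-121 \right)} - C{\left(392 \right)} = \frac{2 \left(688 - 121\right)^{2}}{3} - \left(85 + 392\right) = \frac{2 \cdot 567^{2}}{3} - 477 = \frac{2}{3} \cdot 321489 - 477 = 214326 - 477 = 213849$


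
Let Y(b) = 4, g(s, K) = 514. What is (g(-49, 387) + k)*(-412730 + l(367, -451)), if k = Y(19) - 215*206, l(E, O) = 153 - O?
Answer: 18039579272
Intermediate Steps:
k = -44286 (k = 4 - 215*206 = 4 - 44290 = -44286)
(g(-49, 387) + k)*(-412730 + l(367, -451)) = (514 - 44286)*(-412730 + (153 - 1*(-451))) = -43772*(-412730 + (153 + 451)) = -43772*(-412730 + 604) = -43772*(-412126) = 18039579272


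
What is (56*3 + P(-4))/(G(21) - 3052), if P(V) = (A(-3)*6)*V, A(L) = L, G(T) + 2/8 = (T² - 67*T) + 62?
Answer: -64/1055 ≈ -0.060664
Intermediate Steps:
G(T) = 247/4 + T² - 67*T (G(T) = -¼ + ((T² - 67*T) + 62) = -¼ + (62 + T² - 67*T) = 247/4 + T² - 67*T)
P(V) = -18*V (P(V) = (-3*6)*V = -18*V)
(56*3 + P(-4))/(G(21) - 3052) = (56*3 - 18*(-4))/((247/4 + 21² - 67*21) - 3052) = (168 + 72)/((247/4 + 441 - 1407) - 3052) = 240/(-3617/4 - 3052) = 240/(-15825/4) = 240*(-4/15825) = -64/1055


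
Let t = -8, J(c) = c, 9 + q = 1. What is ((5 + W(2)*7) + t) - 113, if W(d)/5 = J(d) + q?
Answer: -326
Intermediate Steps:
q = -8 (q = -9 + 1 = -8)
W(d) = -40 + 5*d (W(d) = 5*(d - 8) = 5*(-8 + d) = -40 + 5*d)
((5 + W(2)*7) + t) - 113 = ((5 + (-40 + 5*2)*7) - 8) - 113 = ((5 + (-40 + 10)*7) - 8) - 113 = ((5 - 30*7) - 8) - 113 = ((5 - 210) - 8) - 113 = (-205 - 8) - 113 = -213 - 113 = -326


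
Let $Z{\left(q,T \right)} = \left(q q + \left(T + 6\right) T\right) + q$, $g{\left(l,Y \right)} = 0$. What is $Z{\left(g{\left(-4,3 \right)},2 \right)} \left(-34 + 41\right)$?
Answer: $112$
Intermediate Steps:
$Z{\left(q,T \right)} = q + q^{2} + T \left(6 + T\right)$ ($Z{\left(q,T \right)} = \left(q^{2} + \left(6 + T\right) T\right) + q = \left(q^{2} + T \left(6 + T\right)\right) + q = q + q^{2} + T \left(6 + T\right)$)
$Z{\left(g{\left(-4,3 \right)},2 \right)} \left(-34 + 41\right) = \left(0 + 2^{2} + 0^{2} + 6 \cdot 2\right) \left(-34 + 41\right) = \left(0 + 4 + 0 + 12\right) 7 = 16 \cdot 7 = 112$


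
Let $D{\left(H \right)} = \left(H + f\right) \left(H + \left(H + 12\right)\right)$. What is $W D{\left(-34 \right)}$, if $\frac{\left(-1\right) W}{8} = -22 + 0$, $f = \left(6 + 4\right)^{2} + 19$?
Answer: $-837760$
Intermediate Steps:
$f = 119$ ($f = 10^{2} + 19 = 100 + 19 = 119$)
$D{\left(H \right)} = \left(12 + 2 H\right) \left(119 + H\right)$ ($D{\left(H \right)} = \left(H + 119\right) \left(H + \left(H + 12\right)\right) = \left(119 + H\right) \left(H + \left(12 + H\right)\right) = \left(119 + H\right) \left(12 + 2 H\right) = \left(12 + 2 H\right) \left(119 + H\right)$)
$W = 176$ ($W = - 8 \left(-22 + 0\right) = \left(-8\right) \left(-22\right) = 176$)
$W D{\left(-34 \right)} = 176 \left(1428 + 2 \left(-34\right)^{2} + 250 \left(-34\right)\right) = 176 \left(1428 + 2 \cdot 1156 - 8500\right) = 176 \left(1428 + 2312 - 8500\right) = 176 \left(-4760\right) = -837760$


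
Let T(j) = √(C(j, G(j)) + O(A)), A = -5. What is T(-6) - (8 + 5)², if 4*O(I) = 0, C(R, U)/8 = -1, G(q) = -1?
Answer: -169 + 2*I*√2 ≈ -169.0 + 2.8284*I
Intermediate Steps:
C(R, U) = -8 (C(R, U) = 8*(-1) = -8)
O(I) = 0 (O(I) = (¼)*0 = 0)
T(j) = 2*I*√2 (T(j) = √(-8 + 0) = √(-8) = 2*I*√2)
T(-6) - (8 + 5)² = 2*I*√2 - (8 + 5)² = 2*I*√2 - 1*13² = 2*I*√2 - 1*169 = 2*I*√2 - 169 = -169 + 2*I*√2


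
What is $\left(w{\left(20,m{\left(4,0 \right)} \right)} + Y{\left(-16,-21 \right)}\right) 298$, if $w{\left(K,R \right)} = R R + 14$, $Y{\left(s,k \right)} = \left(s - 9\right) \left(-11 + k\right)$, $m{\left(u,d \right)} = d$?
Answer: $242572$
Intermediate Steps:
$Y{\left(s,k \right)} = \left(-11 + k\right) \left(-9 + s\right)$ ($Y{\left(s,k \right)} = \left(-9 + s\right) \left(-11 + k\right) = \left(-11 + k\right) \left(-9 + s\right)$)
$w{\left(K,R \right)} = 14 + R^{2}$ ($w{\left(K,R \right)} = R^{2} + 14 = 14 + R^{2}$)
$\left(w{\left(20,m{\left(4,0 \right)} \right)} + Y{\left(-16,-21 \right)}\right) 298 = \left(\left(14 + 0^{2}\right) - -800\right) 298 = \left(\left(14 + 0\right) + \left(99 + 176 + 189 + 336\right)\right) 298 = \left(14 + 800\right) 298 = 814 \cdot 298 = 242572$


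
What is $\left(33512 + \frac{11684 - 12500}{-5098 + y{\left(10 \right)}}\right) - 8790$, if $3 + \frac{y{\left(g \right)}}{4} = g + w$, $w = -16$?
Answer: $\frac{3733046}{151} \approx 24722.0$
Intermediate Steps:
$y{\left(g \right)} = -76 + 4 g$ ($y{\left(g \right)} = -12 + 4 \left(g - 16\right) = -12 + 4 \left(-16 + g\right) = -12 + \left(-64 + 4 g\right) = -76 + 4 g$)
$\left(33512 + \frac{11684 - 12500}{-5098 + y{\left(10 \right)}}\right) - 8790 = \left(33512 + \frac{11684 - 12500}{-5098 + \left(-76 + 4 \cdot 10\right)}\right) - 8790 = \left(33512 - \frac{816}{-5098 + \left(-76 + 40\right)}\right) - 8790 = \left(33512 - \frac{816}{-5098 - 36}\right) - 8790 = \left(33512 - \frac{816}{-5134}\right) - 8790 = \left(33512 - - \frac{24}{151}\right) - 8790 = \left(33512 + \frac{24}{151}\right) - 8790 = \frac{5060336}{151} - 8790 = \frac{3733046}{151}$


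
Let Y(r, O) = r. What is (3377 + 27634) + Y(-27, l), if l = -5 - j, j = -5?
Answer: 30984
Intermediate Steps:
l = 0 (l = -5 - 1*(-5) = -5 + 5 = 0)
(3377 + 27634) + Y(-27, l) = (3377 + 27634) - 27 = 31011 - 27 = 30984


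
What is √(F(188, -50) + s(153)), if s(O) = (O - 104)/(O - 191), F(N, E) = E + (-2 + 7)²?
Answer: 3*I*√4218/38 ≈ 5.1273*I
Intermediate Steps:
F(N, E) = 25 + E (F(N, E) = E + 5² = E + 25 = 25 + E)
s(O) = (-104 + O)/(-191 + O)
√(F(188, -50) + s(153)) = √((25 - 50) + (-104 + 153)/(-191 + 153)) = √(-25 + 49/(-38)) = √(-25 - 1/38*49) = √(-25 - 49/38) = √(-999/38) = 3*I*√4218/38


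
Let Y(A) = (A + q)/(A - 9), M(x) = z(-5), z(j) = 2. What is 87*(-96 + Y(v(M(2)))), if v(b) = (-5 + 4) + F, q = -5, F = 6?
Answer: -8352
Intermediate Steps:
M(x) = 2
v(b) = 5 (v(b) = (-5 + 4) + 6 = -1 + 6 = 5)
Y(A) = (-5 + A)/(-9 + A) (Y(A) = (A - 5)/(A - 9) = (-5 + A)/(-9 + A))
87*(-96 + Y(v(M(2)))) = 87*(-96 + (-5 + 5)/(-9 + 5)) = 87*(-96 + 0/(-4)) = 87*(-96 - ¼*0) = 87*(-96 + 0) = 87*(-96) = -8352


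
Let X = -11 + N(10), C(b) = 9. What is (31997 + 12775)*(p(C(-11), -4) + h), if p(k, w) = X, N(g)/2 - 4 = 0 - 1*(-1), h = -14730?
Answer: -659536332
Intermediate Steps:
N(g) = 10 (N(g) = 8 + 2*(0 - 1*(-1)) = 8 + 2*(0 + 1) = 8 + 2*1 = 8 + 2 = 10)
X = -1 (X = -11 + 10 = -1)
p(k, w) = -1
(31997 + 12775)*(p(C(-11), -4) + h) = (31997 + 12775)*(-1 - 14730) = 44772*(-14731) = -659536332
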